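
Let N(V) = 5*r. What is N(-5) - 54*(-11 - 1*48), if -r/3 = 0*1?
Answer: 3186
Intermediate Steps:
r = 0 (r = -0 = -3*0 = 0)
N(V) = 0 (N(V) = 5*0 = 0)
N(-5) - 54*(-11 - 1*48) = 0 - 54*(-11 - 1*48) = 0 - 54*(-11 - 48) = 0 - 54*(-59) = 0 + 3186 = 3186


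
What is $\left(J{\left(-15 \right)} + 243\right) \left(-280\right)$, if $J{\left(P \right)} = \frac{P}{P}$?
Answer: $-68320$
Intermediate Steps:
$J{\left(P \right)} = 1$
$\left(J{\left(-15 \right)} + 243\right) \left(-280\right) = \left(1 + 243\right) \left(-280\right) = 244 \left(-280\right) = -68320$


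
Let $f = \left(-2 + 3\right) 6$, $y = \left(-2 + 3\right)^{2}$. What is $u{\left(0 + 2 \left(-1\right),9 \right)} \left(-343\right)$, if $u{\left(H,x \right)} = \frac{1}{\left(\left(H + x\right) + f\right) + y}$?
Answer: $- \frac{49}{2} \approx -24.5$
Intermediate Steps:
$y = 1$ ($y = 1^{2} = 1$)
$f = 6$ ($f = 1 \cdot 6 = 6$)
$u{\left(H,x \right)} = \frac{1}{7 + H + x}$ ($u{\left(H,x \right)} = \frac{1}{\left(\left(H + x\right) + 6\right) + 1} = \frac{1}{\left(6 + H + x\right) + 1} = \frac{1}{7 + H + x}$)
$u{\left(0 + 2 \left(-1\right),9 \right)} \left(-343\right) = \frac{1}{7 + \left(0 + 2 \left(-1\right)\right) + 9} \left(-343\right) = \frac{1}{7 + \left(0 - 2\right) + 9} \left(-343\right) = \frac{1}{7 - 2 + 9} \left(-343\right) = \frac{1}{14} \left(-343\right) = - \frac{49}{2}$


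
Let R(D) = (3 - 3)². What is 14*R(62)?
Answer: 0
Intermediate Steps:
R(D) = 0 (R(D) = 0² = 0)
14*R(62) = 14*0 = 0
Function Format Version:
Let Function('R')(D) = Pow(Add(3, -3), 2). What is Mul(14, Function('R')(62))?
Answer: 0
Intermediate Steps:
Function('R')(D) = 0 (Function('R')(D) = Pow(0, 2) = 0)
Mul(14, Function('R')(62)) = Mul(14, 0) = 0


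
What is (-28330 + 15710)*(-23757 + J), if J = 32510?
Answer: -110462860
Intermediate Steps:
(-28330 + 15710)*(-23757 + J) = (-28330 + 15710)*(-23757 + 32510) = -12620*8753 = -110462860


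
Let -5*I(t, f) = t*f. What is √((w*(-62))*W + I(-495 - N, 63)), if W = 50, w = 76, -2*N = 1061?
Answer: I*√23604730/10 ≈ 485.85*I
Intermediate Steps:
N = -1061/2 (N = -½*1061 = -1061/2 ≈ -530.50)
I(t, f) = -f*t/5 (I(t, f) = -t*f/5 = -f*t/5)
√((w*(-62))*W + I(-495 - N, 63)) = √((76*(-62))*50 - ⅕*63*(-495 - 1*(-1061/2))) = √(-4712*50 - ⅕*63*(-495 + 1061/2)) = √(-235600 - ⅕*63*71/2) = √(-235600 - 4473/10) = √(-2360473/10) = I*√23604730/10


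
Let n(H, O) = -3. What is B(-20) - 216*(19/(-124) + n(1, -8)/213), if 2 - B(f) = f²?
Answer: -796456/2201 ≈ -361.86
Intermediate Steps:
B(f) = 2 - f²
B(-20) - 216*(19/(-124) + n(1, -8)/213) = (2 - 1*(-20)²) - 216*(19/(-124) - 3/213) = (2 - 1*400) - 216*(19*(-1/124) - 3*1/213) = (2 - 400) - 216*(-19/124 - 1/71) = -398 - 216*(-1473/8804) = -398 + 79542/2201 = -796456/2201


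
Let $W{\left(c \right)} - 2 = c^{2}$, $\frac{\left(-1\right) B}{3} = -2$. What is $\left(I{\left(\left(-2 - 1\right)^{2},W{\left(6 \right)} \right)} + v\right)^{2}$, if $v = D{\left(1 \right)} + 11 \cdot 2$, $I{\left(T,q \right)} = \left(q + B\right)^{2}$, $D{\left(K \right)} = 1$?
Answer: $3837681$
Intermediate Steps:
$B = 6$ ($B = \left(-3\right) \left(-2\right) = 6$)
$W{\left(c \right)} = 2 + c^{2}$
$I{\left(T,q \right)} = \left(6 + q\right)^{2}$ ($I{\left(T,q \right)} = \left(q + 6\right)^{2} = \left(6 + q\right)^{2}$)
$v = 23$ ($v = 1 + 11 \cdot 2 = 1 + 22 = 23$)
$\left(I{\left(\left(-2 - 1\right)^{2},W{\left(6 \right)} \right)} + v\right)^{2} = \left(\left(6 + \left(2 + 6^{2}\right)\right)^{2} + 23\right)^{2} = \left(\left(6 + \left(2 + 36\right)\right)^{2} + 23\right)^{2} = \left(\left(6 + 38\right)^{2} + 23\right)^{2} = \left(44^{2} + 23\right)^{2} = \left(1936 + 23\right)^{2} = 1959^{2} = 3837681$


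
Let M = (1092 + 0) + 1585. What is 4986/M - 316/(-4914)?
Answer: 12673568/6577389 ≈ 1.9268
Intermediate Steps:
M = 2677 (M = 1092 + 1585 = 2677)
4986/M - 316/(-4914) = 4986/2677 - 316/(-4914) = 4986*(1/2677) - 316*(-1/4914) = 4986/2677 + 158/2457 = 12673568/6577389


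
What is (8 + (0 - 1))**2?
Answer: 49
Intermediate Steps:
(8 + (0 - 1))**2 = (8 - 1)**2 = 7**2 = 49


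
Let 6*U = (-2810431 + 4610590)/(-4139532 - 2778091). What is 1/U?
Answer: -13835246/600053 ≈ -23.057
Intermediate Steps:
U = -600053/13835246 (U = ((-2810431 + 4610590)/(-4139532 - 2778091))/6 = (1800159/(-6917623))/6 = (1800159*(-1/6917623))/6 = (1/6)*(-1800159/6917623) = -600053/13835246 ≈ -0.043371)
1/U = 1/(-600053/13835246) = -13835246/600053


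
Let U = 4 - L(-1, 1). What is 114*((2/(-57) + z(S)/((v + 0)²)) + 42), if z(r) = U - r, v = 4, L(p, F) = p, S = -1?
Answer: 19307/4 ≈ 4826.8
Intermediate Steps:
U = 5 (U = 4 - 1*(-1) = 4 + 1 = 5)
z(r) = 5 - r
114*((2/(-57) + z(S)/((v + 0)²)) + 42) = 114*((2/(-57) + (5 - 1*(-1))/((4 + 0)²)) + 42) = 114*((2*(-1/57) + (5 + 1)/(4²)) + 42) = 114*((-2/57 + 6/16) + 42) = 114*((-2/57 + 6*(1/16)) + 42) = 114*((-2/57 + 3/8) + 42) = 114*(155/456 + 42) = 114*(19307/456) = 19307/4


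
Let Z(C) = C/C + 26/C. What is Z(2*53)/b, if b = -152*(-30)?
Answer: 11/40280 ≈ 0.00027309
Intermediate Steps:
b = 4560
Z(C) = 1 + 26/C
Z(2*53)/b = ((26 + 2*53)/((2*53)))/4560 = ((26 + 106)/106)*(1/4560) = ((1/106)*132)*(1/4560) = (66/53)*(1/4560) = 11/40280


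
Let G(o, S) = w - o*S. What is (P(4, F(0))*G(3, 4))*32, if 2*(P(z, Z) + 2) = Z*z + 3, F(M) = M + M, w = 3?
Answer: 144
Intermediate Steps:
G(o, S) = 3 - S*o (G(o, S) = 3 - o*S = 3 - S*o)
F(M) = 2*M
P(z, Z) = -½ + Z*z/2 (P(z, Z) = -2 + (Z*z + 3)/2 = -2 + (3 + Z*z)/2 = -2 + (3/2 + Z*z/2) = -½ + Z*z/2)
(P(4, F(0))*G(3, 4))*32 = ((-½ + (½)*(2*0)*4)*(3 - 1*4*3))*32 = ((-½ + (½)*0*4)*(3 - 12))*32 = ((-½ + 0)*(-9))*32 = -½*(-9)*32 = (9/2)*32 = 144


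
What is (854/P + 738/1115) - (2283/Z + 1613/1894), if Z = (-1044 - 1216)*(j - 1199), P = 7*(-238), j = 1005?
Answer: -1559224336561/2203646703832 ≈ -0.70757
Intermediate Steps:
P = -1666
Z = 438440 (Z = (-1044 - 1216)*(1005 - 1199) = -2260*(-194) = 438440)
(854/P + 738/1115) - (2283/Z + 1613/1894) = (854/(-1666) + 738/1115) - (2283/438440 + 1613/1894) = (854*(-1/1666) + 738*(1/1115)) - (2283*(1/438440) + 1613*(1/1894)) = (-61/119 + 738/1115) - (2283/438440 + 1613/1894) = 19807/132685 - 1*355763861/415202680 = 19807/132685 - 355763861/415202680 = -1559224336561/2203646703832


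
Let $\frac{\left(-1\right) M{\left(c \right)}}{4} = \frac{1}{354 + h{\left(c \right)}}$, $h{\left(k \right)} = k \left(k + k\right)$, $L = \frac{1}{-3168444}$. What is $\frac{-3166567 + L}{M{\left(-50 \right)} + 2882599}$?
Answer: $- \frac{624618197601211}{568604356490868} \approx -1.0985$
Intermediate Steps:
$L = - \frac{1}{3168444} \approx -3.1561 \cdot 10^{-7}$
$h{\left(k \right)} = 2 k^{2}$ ($h{\left(k \right)} = k 2 k = 2 k^{2}$)
$M{\left(c \right)} = - \frac{4}{354 + 2 c^{2}}$
$\frac{-3166567 + L}{M{\left(-50 \right)} + 2882599} = \frac{-3166567 - \frac{1}{3168444}}{- \frac{2}{177 + \left(-50\right)^{2}} + 2882599} = - \frac{10033090211749}{3168444 \left(- \frac{2}{177 + 2500} + 2882599\right)} = - \frac{10033090211749}{3168444 \left(- \frac{2}{2677} + 2882599\right)} = - \frac{10033090211749}{3168444 \cdot \frac{7716717521}{2677}} = \left(- \frac{10033090211749}{3168444}\right) \frac{2677}{7716717521} = - \frac{624618197601211}{568604356490868}$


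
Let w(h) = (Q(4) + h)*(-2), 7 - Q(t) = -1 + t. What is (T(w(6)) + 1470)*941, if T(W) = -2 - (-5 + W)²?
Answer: 793263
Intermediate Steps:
Q(t) = 8 - t (Q(t) = 7 - (-1 + t) = 7 + (1 - t) = 8 - t)
w(h) = -8 - 2*h (w(h) = ((8 - 1*4) + h)*(-2) = ((8 - 4) + h)*(-2) = (4 + h)*(-2) = -8 - 2*h)
(T(w(6)) + 1470)*941 = ((-2 - (-5 + (-8 - 2*6))²) + 1470)*941 = ((-2 - (-5 + (-8 - 12))²) + 1470)*941 = ((-2 - (-5 - 20)²) + 1470)*941 = ((-2 - 1*(-25)²) + 1470)*941 = ((-2 - 1*625) + 1470)*941 = ((-2 - 625) + 1470)*941 = (-627 + 1470)*941 = 843*941 = 793263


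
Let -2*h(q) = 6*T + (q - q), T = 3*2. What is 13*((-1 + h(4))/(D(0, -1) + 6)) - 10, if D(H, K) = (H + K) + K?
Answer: -287/4 ≈ -71.750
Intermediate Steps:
T = 6
D(H, K) = H + 2*K
h(q) = -18 (h(q) = -(6*6 + (q - q))/2 = -(36 + 0)/2 = -1/2*36 = -18)
13*((-1 + h(4))/(D(0, -1) + 6)) - 10 = 13*((-1 - 18)/((0 + 2*(-1)) + 6)) - 10 = 13*(-19/((0 - 2) + 6)) - 10 = 13*(-19/(-2 + 6)) - 10 = 13*(-19/4) - 10 = -247/4 - 10 = -287/4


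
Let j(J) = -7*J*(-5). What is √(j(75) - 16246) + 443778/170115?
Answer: 147926/56705 + I*√13621 ≈ 2.6087 + 116.71*I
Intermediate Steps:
j(J) = 35*J
√(j(75) - 16246) + 443778/170115 = √(35*75 - 16246) + 443778/170115 = √(2625 - 16246) + 443778*(1/170115) = √(-13621) + 147926/56705 = I*√13621 + 147926/56705 = 147926/56705 + I*√13621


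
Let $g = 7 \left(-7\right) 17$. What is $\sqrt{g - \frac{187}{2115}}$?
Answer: $\frac{i \sqrt{414065770}}{705} \approx 28.863 i$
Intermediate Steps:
$g = -833$ ($g = \left(-49\right) 17 = -833$)
$\sqrt{g - \frac{187}{2115}} = \sqrt{-833 - \frac{187}{2115}} = \sqrt{- \frac{1761982}{2115}} = \frac{i \sqrt{414065770}}{705}$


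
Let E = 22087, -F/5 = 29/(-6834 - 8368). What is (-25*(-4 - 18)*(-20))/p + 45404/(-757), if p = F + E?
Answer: -15371739163476/254175406283 ≈ -60.477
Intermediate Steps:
F = 145/15202 (F = -145/(-6834 - 8368) = -145/(-15202) = -145*(-1)/15202 = -5*(-29/15202) = 145/15202 ≈ 0.0095382)
p = 335766719/15202 (p = 145/15202 + 22087 = 335766719/15202 ≈ 22087.)
(-25*(-4 - 18)*(-20))/p + 45404/(-757) = (-25*(-4 - 18)*(-20))/(335766719/15202) + 45404/(-757) = (-25*(-22)*(-20))*(15202/335766719) + 45404*(-1/757) = (550*(-20))*(15202/335766719) - 45404/757 = -11000*15202/335766719 - 45404/757 = -167222000/335766719 - 45404/757 = -15371739163476/254175406283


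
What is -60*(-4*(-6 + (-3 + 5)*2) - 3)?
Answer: -300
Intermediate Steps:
-60*(-4*(-6 + (-3 + 5)*2) - 3) = -60*(-4*(-6 + 2*2) - 3) = -60*(-4*(-6 + 4) - 3) = -60*(-4*(-2) - 3) = -60*(8 - 3) = -60*5 = -300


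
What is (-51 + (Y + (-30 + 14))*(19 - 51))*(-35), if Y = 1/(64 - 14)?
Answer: -80563/5 ≈ -16113.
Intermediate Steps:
Y = 1/50 ≈ 0.020000
(-51 + (Y + (-30 + 14))*(19 - 51))*(-35) = (-51 + (1/50 + (-30 + 14))*(19 - 51))*(-35) = (-51 + (1/50 - 16)*(-32))*(-35) = (-51 - 799/50*(-32))*(-35) = (-51 + 12784/25)*(-35) = (11509/25)*(-35) = -80563/5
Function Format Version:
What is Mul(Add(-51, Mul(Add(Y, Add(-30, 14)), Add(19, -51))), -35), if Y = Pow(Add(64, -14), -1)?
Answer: Rational(-80563, 5) ≈ -16113.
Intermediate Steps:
Y = Rational(1, 50) (Y = Pow(50, -1) = Rational(1, 50) ≈ 0.020000)
Mul(Add(-51, Mul(Add(Y, Add(-30, 14)), Add(19, -51))), -35) = Mul(Add(-51, Mul(Add(Rational(1, 50), Add(-30, 14)), Add(19, -51))), -35) = Mul(Add(-51, Mul(Add(Rational(1, 50), -16), -32)), -35) = Mul(Add(-51, Mul(Rational(-799, 50), -32)), -35) = Mul(Add(-51, Rational(12784, 25)), -35) = Mul(Rational(11509, 25), -35) = Rational(-80563, 5)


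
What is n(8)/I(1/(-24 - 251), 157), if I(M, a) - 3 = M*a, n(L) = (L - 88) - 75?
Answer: -42625/668 ≈ -63.810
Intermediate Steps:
n(L) = -163 + L (n(L) = (-88 + L) - 75 = -163 + L)
I(M, a) = 3 + M*a
n(8)/I(1/(-24 - 251), 157) = (-163 + 8)/(3 + 157/(-24 - 251)) = -155/(3 + 157/(-275)) = -155/(3 - 1/275*157) = -155/(3 - 157/275) = -155/668/275 = -155*275/668 = -42625/668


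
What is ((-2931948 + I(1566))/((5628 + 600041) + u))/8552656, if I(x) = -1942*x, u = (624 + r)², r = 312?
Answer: -74664/158412828973 ≈ -4.7133e-7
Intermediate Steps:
u = 876096 (u = (624 + 312)² = 936² = 876096)
((-2931948 + I(1566))/((5628 + 600041) + u))/8552656 = ((-2931948 - 1942*1566)/((5628 + 600041) + 876096))/8552656 = ((-2931948 - 3041172)/(605669 + 876096))*(1/8552656) = -5973120/1481765*(1/8552656) = -5973120*1/1481765*(1/8552656) = -1194624/296353*1/8552656 = -74664/158412828973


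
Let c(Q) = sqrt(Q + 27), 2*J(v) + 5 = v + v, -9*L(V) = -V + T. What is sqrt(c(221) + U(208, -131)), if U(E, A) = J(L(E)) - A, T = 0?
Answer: sqrt(5458 + 72*sqrt(62))/6 ≈ 12.937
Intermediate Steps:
L(V) = V/9 (L(V) = -(-V + 0)/9 = -(-1)*V/9 = V/9)
J(v) = -5/2 + v (J(v) = -5/2 + (v + v)/2 = -5/2 + (2*v)/2 = -5/2 + v)
U(E, A) = -5/2 - A + E/9 (U(E, A) = (-5/2 + E/9) - A = -5/2 - A + E/9)
c(Q) = sqrt(27 + Q)
sqrt(c(221) + U(208, -131)) = sqrt(sqrt(27 + 221) + (-5/2 - 1*(-131) + (1/9)*208)) = sqrt(sqrt(248) + (-5/2 + 131 + 208/9)) = sqrt(2*sqrt(62) + 2729/18) = sqrt(2729/18 + 2*sqrt(62))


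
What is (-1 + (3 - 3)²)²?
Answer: 1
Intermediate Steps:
(-1 + (3 - 3)²)² = (-1 + 0²)² = (-1 + 0)² = (-1)² = 1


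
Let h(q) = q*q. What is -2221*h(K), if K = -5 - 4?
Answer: -179901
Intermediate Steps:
K = -9
h(q) = q²
-2221*h(K) = -2221*(-9)² = -2221*81 = -179901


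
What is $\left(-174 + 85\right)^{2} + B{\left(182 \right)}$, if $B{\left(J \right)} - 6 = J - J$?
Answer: $7927$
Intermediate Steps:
$B{\left(J \right)} = 6$ ($B{\left(J \right)} = 6 + \left(J - J\right) = 6 + 0 = 6$)
$\left(-174 + 85\right)^{2} + B{\left(182 \right)} = \left(-174 + 85\right)^{2} + 6 = \left(-89\right)^{2} + 6 = 7921 + 6 = 7927$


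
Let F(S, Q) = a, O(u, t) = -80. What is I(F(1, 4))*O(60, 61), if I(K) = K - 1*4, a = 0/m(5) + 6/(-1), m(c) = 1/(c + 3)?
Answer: 800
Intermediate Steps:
m(c) = 1/(3 + c)
a = -6 (a = 0/(1/(3 + 5)) + 6/(-1) = 0/(1/8) + 6*(-1) = 0/(⅛) - 6 = 0*8 - 6 = 0 - 6 = -6)
F(S, Q) = -6
I(K) = -4 + K (I(K) = K - 4 = -4 + K)
I(F(1, 4))*O(60, 61) = (-4 - 6)*(-80) = -10*(-80) = 800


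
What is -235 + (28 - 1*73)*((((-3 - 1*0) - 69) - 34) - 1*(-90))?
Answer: 485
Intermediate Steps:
-235 + (28 - 1*73)*((((-3 - 1*0) - 69) - 34) - 1*(-90)) = -235 + (28 - 73)*((((-3 + 0) - 69) - 34) + 90) = -235 - 45*(((-3 - 69) - 34) + 90) = -235 - 45*((-72 - 34) + 90) = -235 - 45*(-106 + 90) = -235 - 45*(-16) = -235 + 720 = 485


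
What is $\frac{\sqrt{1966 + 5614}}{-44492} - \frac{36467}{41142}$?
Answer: $- \frac{36467}{41142} - \frac{\sqrt{1895}}{22246} \approx -0.88833$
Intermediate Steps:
$\frac{\sqrt{1966 + 5614}}{-44492} - \frac{36467}{41142} = \sqrt{7580} \left(- \frac{1}{44492}\right) - \frac{36467}{41142} = 2 \sqrt{1895} \left(- \frac{1}{44492}\right) - \frac{36467}{41142} = - \frac{\sqrt{1895}}{22246} - \frac{36467}{41142} = - \frac{36467}{41142} - \frac{\sqrt{1895}}{22246}$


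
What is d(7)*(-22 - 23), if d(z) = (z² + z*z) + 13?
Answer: -4995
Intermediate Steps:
d(z) = 13 + 2*z² (d(z) = (z² + z²) + 13 = 2*z² + 13 = 13 + 2*z²)
d(7)*(-22 - 23) = (13 + 2*7²)*(-22 - 23) = (13 + 2*49)*(-45) = (13 + 98)*(-45) = 111*(-45) = -4995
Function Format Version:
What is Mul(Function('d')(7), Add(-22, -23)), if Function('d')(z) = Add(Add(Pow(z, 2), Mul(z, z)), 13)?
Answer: -4995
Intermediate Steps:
Function('d')(z) = Add(13, Mul(2, Pow(z, 2))) (Function('d')(z) = Add(Add(Pow(z, 2), Pow(z, 2)), 13) = Add(Mul(2, Pow(z, 2)), 13) = Add(13, Mul(2, Pow(z, 2))))
Mul(Function('d')(7), Add(-22, -23)) = Mul(Add(13, Mul(2, Pow(7, 2))), Add(-22, -23)) = Mul(Add(13, Mul(2, 49)), -45) = Mul(Add(13, 98), -45) = Mul(111, -45) = -4995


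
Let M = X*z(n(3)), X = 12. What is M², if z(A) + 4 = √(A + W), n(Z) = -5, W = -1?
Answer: 1440 - 1152*I*√6 ≈ 1440.0 - 2821.8*I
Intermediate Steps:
z(A) = -4 + √(-1 + A) (z(A) = -4 + √(A - 1) = -4 + √(-1 + A))
M = -48 + 12*I*√6 (M = 12*(-4 + √(-1 - 5)) = 12*(-4 + √(-6)) = 12*(-4 + I*√6) = -48 + 12*I*√6 ≈ -48.0 + 29.394*I)
M² = (-48 + 12*I*√6)²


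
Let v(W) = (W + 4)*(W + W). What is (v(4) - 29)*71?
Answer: 2485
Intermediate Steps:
v(W) = 2*W*(4 + W) (v(W) = (4 + W)*(2*W) = 2*W*(4 + W))
(v(4) - 29)*71 = (2*4*(4 + 4) - 29)*71 = (2*4*8 - 29)*71 = (64 - 29)*71 = 35*71 = 2485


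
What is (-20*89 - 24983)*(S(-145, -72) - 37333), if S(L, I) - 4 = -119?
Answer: 1002220824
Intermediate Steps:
S(L, I) = -115 (S(L, I) = 4 - 119 = -115)
(-20*89 - 24983)*(S(-145, -72) - 37333) = (-20*89 - 24983)*(-115 - 37333) = (-1780 - 24983)*(-37448) = -26763*(-37448) = 1002220824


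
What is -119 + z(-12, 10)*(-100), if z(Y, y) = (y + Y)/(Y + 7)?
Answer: -159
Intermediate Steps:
z(Y, y) = (Y + y)/(7 + Y)
-119 + z(-12, 10)*(-100) = -119 + ((-12 + 10)/(7 - 12))*(-100) = -119 + (-2/(-5))*(-100) = -119 - ⅕*(-2)*(-100) = -119 + (⅖)*(-100) = -119 - 40 = -159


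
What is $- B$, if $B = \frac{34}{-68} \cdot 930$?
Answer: $465$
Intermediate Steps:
$B = -465$ ($B = 34 \left(- \frac{1}{68}\right) 930 = \left(- \frac{1}{2}\right) 930 = -465$)
$- B = \left(-1\right) \left(-465\right) = 465$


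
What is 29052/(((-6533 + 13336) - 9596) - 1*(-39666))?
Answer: 3228/4097 ≈ 0.78789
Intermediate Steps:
29052/(((-6533 + 13336) - 9596) - 1*(-39666)) = 29052/((6803 - 9596) + 39666) = 29052/(-2793 + 39666) = 29052/36873 = 29052*(1/36873) = 3228/4097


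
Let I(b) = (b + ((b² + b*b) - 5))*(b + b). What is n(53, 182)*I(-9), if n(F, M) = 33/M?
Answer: -43956/91 ≈ -483.03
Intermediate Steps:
I(b) = 2*b*(-5 + b + 2*b²) (I(b) = (b + ((b² + b²) - 5))*(2*b) = (b + (2*b² - 5))*(2*b) = (b + (-5 + 2*b²))*(2*b) = (-5 + b + 2*b²)*(2*b) = 2*b*(-5 + b + 2*b²))
n(53, 182)*I(-9) = (33/182)*(2*(-9)*(-5 - 9 + 2*(-9)²)) = (33*(1/182))*(2*(-9)*(-5 - 9 + 2*81)) = 33*(2*(-9)*(-5 - 9 + 162))/182 = 33*(2*(-9)*148)/182 = (33/182)*(-2664) = -43956/91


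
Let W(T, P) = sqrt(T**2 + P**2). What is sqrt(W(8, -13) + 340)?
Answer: sqrt(340 + sqrt(233)) ≈ 18.848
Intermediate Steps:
W(T, P) = sqrt(P**2 + T**2)
sqrt(W(8, -13) + 340) = sqrt(sqrt((-13)**2 + 8**2) + 340) = sqrt(sqrt(169 + 64) + 340) = sqrt(sqrt(233) + 340) = sqrt(340 + sqrt(233))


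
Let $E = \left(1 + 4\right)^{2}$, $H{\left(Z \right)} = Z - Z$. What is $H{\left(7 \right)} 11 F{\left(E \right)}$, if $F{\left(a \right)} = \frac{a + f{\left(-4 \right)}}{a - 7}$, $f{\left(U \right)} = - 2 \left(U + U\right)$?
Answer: $0$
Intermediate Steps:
$f{\left(U \right)} = - 4 U$ ($f{\left(U \right)} = - 2 \cdot 2 U = - 4 U$)
$H{\left(Z \right)} = 0$
$E = 25$ ($E = 5^{2} = 25$)
$F{\left(a \right)} = \frac{16 + a}{-7 + a}$ ($F{\left(a \right)} = \frac{a - -16}{a - 7} = \frac{a + 16}{-7 + a} = \frac{16 + a}{-7 + a}$)
$H{\left(7 \right)} 11 F{\left(E \right)} = 0 \cdot 11 \frac{16 + 25}{-7 + 25} = 0 \cdot \frac{1}{18} \cdot 41 = 0 \cdot \frac{41}{18} = 0$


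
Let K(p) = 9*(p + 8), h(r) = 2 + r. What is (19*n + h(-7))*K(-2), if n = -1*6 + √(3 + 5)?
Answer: -6426 + 2052*√2 ≈ -3524.0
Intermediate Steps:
K(p) = 72 + 9*p (K(p) = 9*(8 + p) = 72 + 9*p)
n = -6 + 2*√2 (n = -6 + √8 = -6 + 2*√2 ≈ -3.1716)
(19*n + h(-7))*K(-2) = (19*(-6 + 2*√2) + (2 - 7))*(72 + 9*(-2)) = ((-114 + 38*√2) - 5)*(72 - 18) = (-119 + 38*√2)*54 = -6426 + 2052*√2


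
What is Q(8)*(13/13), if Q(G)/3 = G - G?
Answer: 0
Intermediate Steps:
Q(G) = 0 (Q(G) = 3*(G - G) = 3*0 = 0)
Q(8)*(13/13) = 0*(13/13) = 0*(13*(1/13)) = 0*1 = 0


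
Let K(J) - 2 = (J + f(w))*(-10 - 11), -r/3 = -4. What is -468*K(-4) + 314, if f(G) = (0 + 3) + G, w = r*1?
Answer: 107486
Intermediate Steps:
r = 12 (r = -3*(-4) = 12)
w = 12 (w = 12*1 = 12)
f(G) = 3 + G
K(J) = -313 - 21*J (K(J) = 2 + (J + (3 + 12))*(-10 - 11) = 2 + (J + 15)*(-21) = 2 + (15 + J)*(-21) = 2 + (-315 - 21*J) = -313 - 21*J)
-468*K(-4) + 314 = -468*(-313 - 21*(-4)) + 314 = -468*(-313 + 84) + 314 = -468*(-229) + 314 = 107172 + 314 = 107486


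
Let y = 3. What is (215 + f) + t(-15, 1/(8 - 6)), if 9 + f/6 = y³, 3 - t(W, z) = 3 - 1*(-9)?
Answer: 314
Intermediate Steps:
t(W, z) = -9 (t(W, z) = 3 - (3 - 1*(-9)) = 3 - (3 + 9) = 3 - 1*12 = 3 - 12 = -9)
f = 108 (f = -54 + 6*3³ = -54 + 6*27 = -54 + 162 = 108)
(215 + f) + t(-15, 1/(8 - 6)) = (215 + 108) - 9 = 323 - 9 = 314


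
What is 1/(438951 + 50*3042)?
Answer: 1/591051 ≈ 1.6919e-6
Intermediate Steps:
1/(438951 + 50*3042) = 1/(438951 + 152100) = 1/591051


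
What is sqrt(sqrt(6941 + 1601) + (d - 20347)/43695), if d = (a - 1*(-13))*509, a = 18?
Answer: sqrt(-22177640 + 212139225*sqrt(8542))/14565 ≈ 9.6082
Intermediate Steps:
d = 15779 (d = (18 - 1*(-13))*509 = (18 + 13)*509 = 31*509 = 15779)
sqrt(sqrt(6941 + 1601) + (d - 20347)/43695) = sqrt(sqrt(6941 + 1601) + (15779 - 20347)/43695) = sqrt(sqrt(8542) - 4568*1/43695) = sqrt(sqrt(8542) - 4568/43695) = sqrt(-4568/43695 + sqrt(8542))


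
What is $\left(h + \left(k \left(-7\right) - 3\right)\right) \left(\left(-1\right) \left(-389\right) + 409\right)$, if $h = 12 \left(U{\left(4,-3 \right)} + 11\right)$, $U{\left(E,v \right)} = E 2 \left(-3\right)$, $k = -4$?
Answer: $-104538$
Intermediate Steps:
$U{\left(E,v \right)} = - 6 E$ ($U{\left(E,v \right)} = 2 E \left(-3\right) = - 6 E$)
$h = -156$ ($h = 12 \left(\left(-6\right) 4 + 11\right) = 12 \left(-24 + 11\right) = 12 \left(-13\right) = -156$)
$\left(h + \left(k \left(-7\right) - 3\right)\right) \left(\left(-1\right) \left(-389\right) + 409\right) = \left(-156 - -25\right) \left(\left(-1\right) \left(-389\right) + 409\right) = \left(-156 + \left(28 - 3\right)\right) \left(389 + 409\right) = \left(-156 + 25\right) 798 = \left(-131\right) 798 = -104538$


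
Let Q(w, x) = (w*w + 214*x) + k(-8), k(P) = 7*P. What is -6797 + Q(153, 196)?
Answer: 58500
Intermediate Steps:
Q(w, x) = -56 + w**2 + 214*x (Q(w, x) = (w*w + 214*x) + 7*(-8) = (w**2 + 214*x) - 56 = -56 + w**2 + 214*x)
-6797 + Q(153, 196) = -6797 + (-56 + 153**2 + 214*196) = -6797 + (-56 + 23409 + 41944) = -6797 + 65297 = 58500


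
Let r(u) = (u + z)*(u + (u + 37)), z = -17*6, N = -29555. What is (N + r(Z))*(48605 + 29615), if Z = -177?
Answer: 4606219360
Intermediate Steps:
z = -102
r(u) = (-102 + u)*(37 + 2*u) (r(u) = (u - 102)*(u + (u + 37)) = (-102 + u)*(u + (37 + u)) = (-102 + u)*(37 + 2*u))
(N + r(Z))*(48605 + 29615) = (-29555 + (-3774 - 167*(-177) + 2*(-177)²))*(48605 + 29615) = (-29555 + (-3774 + 29559 + 2*31329))*78220 = (-29555 + (-3774 + 29559 + 62658))*78220 = (-29555 + 88443)*78220 = 58888*78220 = 4606219360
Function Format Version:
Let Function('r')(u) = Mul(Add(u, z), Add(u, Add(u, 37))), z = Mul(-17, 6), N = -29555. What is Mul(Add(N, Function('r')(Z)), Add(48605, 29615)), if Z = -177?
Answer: 4606219360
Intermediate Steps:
z = -102
Function('r')(u) = Mul(Add(-102, u), Add(37, Mul(2, u))) (Function('r')(u) = Mul(Add(u, -102), Add(u, Add(u, 37))) = Mul(Add(-102, u), Add(u, Add(37, u))) = Mul(Add(-102, u), Add(37, Mul(2, u))))
Mul(Add(N, Function('r')(Z)), Add(48605, 29615)) = Mul(Add(-29555, Add(-3774, Mul(-167, -177), Mul(2, Pow(-177, 2)))), Add(48605, 29615)) = Mul(Add(-29555, Add(-3774, 29559, Mul(2, 31329))), 78220) = Mul(Add(-29555, Add(-3774, 29559, 62658)), 78220) = Mul(Add(-29555, 88443), 78220) = Mul(58888, 78220) = 4606219360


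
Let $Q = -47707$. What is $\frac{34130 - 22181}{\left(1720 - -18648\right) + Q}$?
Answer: $- \frac{3983}{9113} \approx -0.43707$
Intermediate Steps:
$\frac{34130 - 22181}{\left(1720 - -18648\right) + Q} = \frac{34130 - 22181}{\left(1720 - -18648\right) - 47707} = \frac{11949}{\left(1720 + 18648\right) - 47707} = \frac{11949}{20368 - 47707} = \frac{11949}{-27339} = 11949 \left(- \frac{1}{27339}\right) = - \frac{3983}{9113}$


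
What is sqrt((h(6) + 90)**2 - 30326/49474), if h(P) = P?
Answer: sqrt(5639071974373)/24737 ≈ 95.997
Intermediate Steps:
sqrt((h(6) + 90)**2 - 30326/49474) = sqrt((6 + 90)**2 - 30326/49474) = sqrt(96**2 - 30326*1/49474) = sqrt(9216 - 15163/24737) = sqrt(227961029/24737) = sqrt(5639071974373)/24737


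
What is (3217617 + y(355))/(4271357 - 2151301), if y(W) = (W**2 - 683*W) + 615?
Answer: 387724/265007 ≈ 1.4631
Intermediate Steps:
y(W) = 615 + W**2 - 683*W
(3217617 + y(355))/(4271357 - 2151301) = (3217617 + (615 + 355**2 - 683*355))/(4271357 - 2151301) = (3217617 + (615 + 126025 - 242465))/2120056 = (3217617 - 115825)*(1/2120056) = 3101792*(1/2120056) = 387724/265007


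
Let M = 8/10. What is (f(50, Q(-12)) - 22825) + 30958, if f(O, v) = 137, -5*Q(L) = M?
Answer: 8270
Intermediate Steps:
M = ⅘ (M = 8*(⅒) = ⅘ ≈ 0.80000)
Q(L) = -4/25 (Q(L) = -⅕*⅘ = -4/25)
(f(50, Q(-12)) - 22825) + 30958 = (137 - 22825) + 30958 = -22688 + 30958 = 8270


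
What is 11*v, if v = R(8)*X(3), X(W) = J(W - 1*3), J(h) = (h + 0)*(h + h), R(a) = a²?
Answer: 0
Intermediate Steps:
J(h) = 2*h² (J(h) = h*(2*h) = 2*h²)
X(W) = 2*(-3 + W)² (X(W) = 2*(W - 1*3)² = 2*(W - 3)² = 2*(-3 + W)²)
v = 0 (v = 8²*(2*(-3 + 3)²) = 64*(2*0²) = 64*(2*0) = 64*0 = 0)
11*v = 11*0 = 0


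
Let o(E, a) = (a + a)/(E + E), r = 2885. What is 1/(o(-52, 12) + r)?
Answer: 13/37502 ≈ 0.00034665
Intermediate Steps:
o(E, a) = a/E (o(E, a) = (2*a)/((2*E)) = (2*a)*(1/(2*E)) = a/E)
1/(o(-52, 12) + r) = 1/(12/(-52) + 2885) = 1/(12*(-1/52) + 2885) = 1/(-3/13 + 2885) = 1/(37502/13) = 13/37502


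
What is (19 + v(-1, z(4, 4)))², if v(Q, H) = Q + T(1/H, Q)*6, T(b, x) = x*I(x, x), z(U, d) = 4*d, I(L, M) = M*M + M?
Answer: 324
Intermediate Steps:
I(L, M) = M + M² (I(L, M) = M² + M = M + M²)
T(b, x) = x²*(1 + x) (T(b, x) = x*(x*(1 + x)) = x²*(1 + x))
v(Q, H) = Q + 6*Q²*(1 + Q) (v(Q, H) = Q + (Q²*(1 + Q))*6 = Q + 6*Q²*(1 + Q))
(19 + v(-1, z(4, 4)))² = (19 - (1 + 6*(-1)*(1 - 1)))² = (19 - (1 + 6*(-1)*0))² = (19 - (1 + 0))² = (19 - 1*1)² = (19 - 1)² = 18² = 324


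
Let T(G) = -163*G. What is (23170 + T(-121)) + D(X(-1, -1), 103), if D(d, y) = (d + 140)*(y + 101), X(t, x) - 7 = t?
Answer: 72677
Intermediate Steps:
X(t, x) = 7 + t
D(d, y) = (101 + y)*(140 + d) (D(d, y) = (140 + d)*(101 + y) = (101 + y)*(140 + d))
(23170 + T(-121)) + D(X(-1, -1), 103) = (23170 - 163*(-121)) + (14140 + 101*(7 - 1) + 140*103 + (7 - 1)*103) = (23170 + 19723) + (14140 + 101*6 + 14420 + 6*103) = 42893 + (14140 + 606 + 14420 + 618) = 42893 + 29784 = 72677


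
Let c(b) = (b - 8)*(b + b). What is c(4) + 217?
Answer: 185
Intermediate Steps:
c(b) = 2*b*(-8 + b) (c(b) = (-8 + b)*(2*b) = 2*b*(-8 + b))
c(4) + 217 = 2*4*(-8 + 4) + 217 = 2*4*(-4) + 217 = -32 + 217 = 185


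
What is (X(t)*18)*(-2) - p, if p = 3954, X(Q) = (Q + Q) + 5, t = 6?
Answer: -4566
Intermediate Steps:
X(Q) = 5 + 2*Q (X(Q) = 2*Q + 5 = 5 + 2*Q)
(X(t)*18)*(-2) - p = ((5 + 2*6)*18)*(-2) - 1*3954 = ((5 + 12)*18)*(-2) - 3954 = (17*18)*(-2) - 3954 = 306*(-2) - 3954 = -612 - 3954 = -4566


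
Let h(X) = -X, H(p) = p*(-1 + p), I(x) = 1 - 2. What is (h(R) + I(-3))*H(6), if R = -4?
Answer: 90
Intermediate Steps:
I(x) = -1
(h(R) + I(-3))*H(6) = (-1*(-4) - 1)*(6*(-1 + 6)) = (4 - 1)*(6*5) = 3*30 = 90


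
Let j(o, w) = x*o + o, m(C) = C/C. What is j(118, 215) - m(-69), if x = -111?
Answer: -12981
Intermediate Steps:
m(C) = 1
j(o, w) = -110*o (j(o, w) = -111*o + o = -110*o)
j(118, 215) - m(-69) = -110*118 - 1*1 = -12980 - 1 = -12981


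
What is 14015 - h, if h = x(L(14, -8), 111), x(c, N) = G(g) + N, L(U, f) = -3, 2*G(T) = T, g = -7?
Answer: 27815/2 ≈ 13908.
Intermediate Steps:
G(T) = T/2
x(c, N) = -7/2 + N (x(c, N) = (½)*(-7) + N = -7/2 + N)
h = 215/2 (h = -7/2 + 111 = 215/2 ≈ 107.50)
14015 - h = 14015 - 1*215/2 = 14015 - 215/2 = 27815/2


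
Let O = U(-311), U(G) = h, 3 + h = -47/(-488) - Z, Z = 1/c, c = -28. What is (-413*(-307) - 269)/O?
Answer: -432199152/9797 ≈ -44115.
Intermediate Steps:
Z = -1/28 (Z = 1/(-28) = -1/28 ≈ -0.035714)
h = -9797/3416 (h = -3 + (-47/(-488) - 1*(-1/28)) = -3 + (-47*(-1/488) + 1/28) = -3 + (47/488 + 1/28) = -3 + 451/3416 = -9797/3416 ≈ -2.8680)
U(G) = -9797/3416
O = -9797/3416 ≈ -2.8680
(-413*(-307) - 269)/O = (-413*(-307) - 269)/(-9797/3416) = (126791 - 269)*(-3416/9797) = 126522*(-3416/9797) = -432199152/9797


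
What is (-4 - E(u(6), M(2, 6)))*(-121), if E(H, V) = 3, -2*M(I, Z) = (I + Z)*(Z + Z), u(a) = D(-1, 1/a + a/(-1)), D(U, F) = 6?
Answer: 847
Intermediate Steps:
u(a) = 6
M(I, Z) = -Z*(I + Z) (M(I, Z) = -(I + Z)*(Z + Z)/2 = -(I + Z)*2*Z/2 = -Z*(I + Z))
(-4 - E(u(6), M(2, 6)))*(-121) = (-4 - 1*3)*(-121) = (-4 - 3)*(-121) = -7*(-121) = 847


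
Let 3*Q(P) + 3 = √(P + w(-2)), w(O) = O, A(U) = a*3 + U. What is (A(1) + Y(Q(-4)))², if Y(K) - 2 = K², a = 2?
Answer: 760/9 - 112*I*√6/9 ≈ 84.444 - 30.483*I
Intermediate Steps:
A(U) = 6 + U (A(U) = 2*3 + U = 6 + U)
Q(P) = -1 + √(-2 + P)/3 (Q(P) = -1 + √(P - 2)/3 = -1 + √(-2 + P)/3)
Y(K) = 2 + K²
(A(1) + Y(Q(-4)))² = ((6 + 1) + (2 + (-1 + √(-2 - 4)/3)²))² = (7 + (2 + (-1 + √(-6)/3)²))² = (7 + (2 + (-1 + (I*√6)/3)²))² = (7 + (2 + (-1 + I*√6/3)²))² = (9 + (-1 + I*√6/3)²)²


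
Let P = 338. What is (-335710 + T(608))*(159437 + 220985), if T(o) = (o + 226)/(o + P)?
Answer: -60407366494286/473 ≈ -1.2771e+11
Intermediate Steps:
T(o) = (226 + o)/(338 + o) (T(o) = (o + 226)/(o + 338) = (226 + o)/(338 + o))
(-335710 + T(608))*(159437 + 220985) = (-335710 + (226 + 608)/(338 + 608))*(159437 + 220985) = (-335710 + 834/946)*380422 = (-335710 + (1/946)*834)*380422 = (-335710 + 417/473)*380422 = -158790413/473*380422 = -60407366494286/473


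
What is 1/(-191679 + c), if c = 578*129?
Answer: -1/117117 ≈ -8.5385e-6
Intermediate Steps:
c = 74562
1/(-191679 + c) = 1/(-191679 + 74562) = 1/(-117117) = -1/117117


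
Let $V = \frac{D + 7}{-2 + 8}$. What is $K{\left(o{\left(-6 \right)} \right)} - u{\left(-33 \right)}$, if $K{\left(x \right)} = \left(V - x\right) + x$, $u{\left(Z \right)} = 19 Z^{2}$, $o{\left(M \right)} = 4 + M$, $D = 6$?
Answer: $- \frac{124133}{6} \approx -20689.0$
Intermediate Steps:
$V = \frac{13}{6}$ ($V = \frac{6 + 7}{-2 + 8} = \frac{13}{6} \approx 2.1667$)
$K{\left(x \right)} = \frac{13}{6}$ ($K{\left(x \right)} = \left(\frac{13}{6} - x\right) + x = \frac{13}{6}$)
$K{\left(o{\left(-6 \right)} \right)} - u{\left(-33 \right)} = \frac{13}{6} - 19 \left(-33\right)^{2} = \frac{13}{6} - 19 \cdot 1089 = \frac{13}{6} - 20691 = - \frac{124133}{6}$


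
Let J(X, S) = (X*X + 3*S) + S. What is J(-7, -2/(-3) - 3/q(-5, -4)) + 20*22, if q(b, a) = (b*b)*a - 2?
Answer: 25081/51 ≈ 491.78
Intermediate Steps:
q(b, a) = -2 + a*b² (q(b, a) = b²*a - 2 = a*b² - 2 = -2 + a*b²)
J(X, S) = X² + 4*S (J(X, S) = (X² + 3*S) + S = X² + 4*S)
J(-7, -2/(-3) - 3/q(-5, -4)) + 20*22 = ((-7)² + 4*(-2/(-3) - 3/(-2 - 4*(-5)²))) + 20*22 = (49 + 4*(-2*(-⅓) - 3/(-2 - 4*25))) + 440 = (49 + 4*(⅔ - 3/(-2 - 100))) + 440 = (49 + 4*(⅔ - 3/(-102))) + 440 = (49 + 4*(⅔ - 3*(-1/102))) + 440 = (49 + 4*(⅔ + 1/34)) + 440 = (49 + 4*(71/102)) + 440 = (49 + 142/51) + 440 = 2641/51 + 440 = 25081/51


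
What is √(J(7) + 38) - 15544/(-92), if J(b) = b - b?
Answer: 3886/23 + √38 ≈ 175.12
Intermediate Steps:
J(b) = 0
√(J(7) + 38) - 15544/(-92) = √(0 + 38) - 15544/(-92) = √38 - 15544*(-1)/92 = √38 - 134*(-29/23) = √38 + 3886/23 = 3886/23 + √38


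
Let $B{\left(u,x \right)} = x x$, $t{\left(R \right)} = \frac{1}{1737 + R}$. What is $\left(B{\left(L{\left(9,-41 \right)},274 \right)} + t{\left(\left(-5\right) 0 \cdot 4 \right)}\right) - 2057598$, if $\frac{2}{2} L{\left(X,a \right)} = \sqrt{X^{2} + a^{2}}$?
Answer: $- \frac{3443640713}{1737} \approx -1.9825 \cdot 10^{6}$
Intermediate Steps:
$L{\left(X,a \right)} = \sqrt{X^{2} + a^{2}}$
$B{\left(u,x \right)} = x^{2}$
$\left(B{\left(L{\left(9,-41 \right)},274 \right)} + t{\left(\left(-5\right) 0 \cdot 4 \right)}\right) - 2057598 = \left(274^{2} + \frac{1}{1737 + \left(-5\right) 0 \cdot 4}\right) - 2057598 = \left(75076 + \frac{1}{1737 + 0 \cdot 4}\right) - 2057598 = \left(75076 + \frac{1}{1737 + 0}\right) - 2057598 = \left(75076 + \frac{1}{1737}\right) - 2057598 = \frac{130407013}{1737} - 2057598 = - \frac{3443640713}{1737}$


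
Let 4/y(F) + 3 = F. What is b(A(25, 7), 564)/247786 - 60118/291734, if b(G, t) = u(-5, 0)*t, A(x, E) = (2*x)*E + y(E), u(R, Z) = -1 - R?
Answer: -3559561711/18071900231 ≈ -0.19697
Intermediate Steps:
y(F) = 4/(-3 + F)
A(x, E) = 4/(-3 + E) + 2*E*x (A(x, E) = (2*x)*E + 4/(-3 + E) = 2*E*x + 4/(-3 + E) = 4/(-3 + E) + 2*E*x)
b(G, t) = 4*t (b(G, t) = (-1 - 1*(-5))*t = (-1 + 5)*t = 4*t)
b(A(25, 7), 564)/247786 - 60118/291734 = (4*564)/247786 - 60118/291734 = 2256*(1/247786) - 60118*1/291734 = 1128/123893 - 30059/145867 = -3559561711/18071900231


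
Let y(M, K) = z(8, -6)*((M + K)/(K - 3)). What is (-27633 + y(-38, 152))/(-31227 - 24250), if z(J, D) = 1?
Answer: 4117203/8266073 ≈ 0.49808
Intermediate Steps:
y(M, K) = (K + M)/(-3 + K) (y(M, K) = 1*((M + K)/(K - 3)) = 1*((K + M)/(-3 + K)) = (K + M)/(-3 + K))
(-27633 + y(-38, 152))/(-31227 - 24250) = (-27633 + (152 - 38)/(-3 + 152))/(-31227 - 24250) = (-27633 + 114/149)/(-55477) = (-27633 + (1/149)*114)*(-1/55477) = (-27633 + 114/149)*(-1/55477) = -4117203/149*(-1/55477) = 4117203/8266073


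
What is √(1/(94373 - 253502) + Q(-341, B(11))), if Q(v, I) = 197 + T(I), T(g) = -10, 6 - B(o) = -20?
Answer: √526135674082/53043 ≈ 13.675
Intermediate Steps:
B(o) = 26 (B(o) = 6 - 1*(-20) = 6 + 20 = 26)
Q(v, I) = 187 (Q(v, I) = 197 - 10 = 187)
√(1/(94373 - 253502) + Q(-341, B(11))) = √(1/(94373 - 253502) + 187) = √(1/(-159129) + 187) = √(-1/159129 + 187) = √(29757122/159129) = √526135674082/53043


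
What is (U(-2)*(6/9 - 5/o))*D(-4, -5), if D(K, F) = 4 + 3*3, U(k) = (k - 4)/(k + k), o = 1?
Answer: -169/2 ≈ -84.500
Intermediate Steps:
U(k) = (-4 + k)/(2*k) (U(k) = (-4 + k)/((2*k)) = (-4 + k)*(1/(2*k)) = (-4 + k)/(2*k))
D(K, F) = 13 (D(K, F) = 4 + 9 = 13)
(U(-2)*(6/9 - 5/o))*D(-4, -5) = (((½)*(-4 - 2)/(-2))*(6/9 - 5/1))*13 = (((½)*(-½)*(-6))*(6*(⅑) - 5*1))*13 = (3*(⅔ - 5)/2)*13 = ((3/2)*(-13/3))*13 = -13/2*13 = -169/2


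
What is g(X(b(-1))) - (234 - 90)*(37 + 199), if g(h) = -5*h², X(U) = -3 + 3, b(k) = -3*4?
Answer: -33984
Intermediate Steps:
b(k) = -12
X(U) = 0
g(X(b(-1))) - (234 - 90)*(37 + 199) = -5*0² - (234 - 90)*(37 + 199) = -5*0 - 144*236 = 0 - 1*33984 = 0 - 33984 = -33984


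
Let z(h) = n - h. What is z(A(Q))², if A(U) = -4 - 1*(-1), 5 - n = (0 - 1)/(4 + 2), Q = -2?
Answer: 2401/36 ≈ 66.694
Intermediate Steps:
n = 31/6 (n = 5 - (0 - 1)/(4 + 2) = 5 - (-1)/6 = 5 - 1*(-⅙) = 5 + ⅙ = 31/6 ≈ 5.1667)
A(U) = -3 (A(U) = -4 + 1 = -3)
z(h) = 31/6 - h
z(A(Q))² = (31/6 - 1*(-3))² = (31/6 + 3)² = (49/6)² = 2401/36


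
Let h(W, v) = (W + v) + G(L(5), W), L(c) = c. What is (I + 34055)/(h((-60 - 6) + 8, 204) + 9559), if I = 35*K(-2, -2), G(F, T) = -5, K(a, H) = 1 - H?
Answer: 1708/485 ≈ 3.5216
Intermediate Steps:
I = 105 (I = 35*(1 - 1*(-2)) = 35*(1 + 2) = 35*3 = 105)
h(W, v) = -5 + W + v (h(W, v) = (W + v) - 5 = -5 + W + v)
(I + 34055)/(h((-60 - 6) + 8, 204) + 9559) = (105 + 34055)/((-5 + ((-60 - 6) + 8) + 204) + 9559) = 34160/((-5 + (-66 + 8) + 204) + 9559) = 34160/((-5 - 58 + 204) + 9559) = 34160/(141 + 9559) = 34160/9700 = 34160*(1/9700) = 1708/485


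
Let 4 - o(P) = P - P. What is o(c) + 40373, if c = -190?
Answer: 40377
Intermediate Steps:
o(P) = 4 (o(P) = 4 - (P - P) = 4 - 1*0 = 4 + 0 = 4)
o(c) + 40373 = 4 + 40373 = 40377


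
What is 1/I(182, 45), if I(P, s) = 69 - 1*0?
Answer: 1/69 ≈ 0.014493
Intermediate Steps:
I(P, s) = 69 (I(P, s) = 69 + 0 = 69)
1/I(182, 45) = 1/69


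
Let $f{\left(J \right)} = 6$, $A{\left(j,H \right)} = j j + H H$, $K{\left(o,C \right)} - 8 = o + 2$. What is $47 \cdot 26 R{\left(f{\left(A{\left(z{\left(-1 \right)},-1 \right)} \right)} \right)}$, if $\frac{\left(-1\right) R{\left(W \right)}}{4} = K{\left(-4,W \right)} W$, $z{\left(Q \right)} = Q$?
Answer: $-175968$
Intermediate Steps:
$K{\left(o,C \right)} = 10 + o$ ($K{\left(o,C \right)} = 8 + \left(o + 2\right) = 8 + \left(2 + o\right) = 10 + o$)
$A{\left(j,H \right)} = H^{2} + j^{2}$ ($A{\left(j,H \right)} = j^{2} + H^{2} = H^{2} + j^{2}$)
$R{\left(W \right)} = - 24 W$ ($R{\left(W \right)} = - 4 \left(10 - 4\right) W = - 4 \cdot 6 W = - 24 W$)
$47 \cdot 26 R{\left(f{\left(A{\left(z{\left(-1 \right)},-1 \right)} \right)} \right)} = 47 \cdot 26 \left(\left(-24\right) 6\right) = 1222 \left(-144\right) = -175968$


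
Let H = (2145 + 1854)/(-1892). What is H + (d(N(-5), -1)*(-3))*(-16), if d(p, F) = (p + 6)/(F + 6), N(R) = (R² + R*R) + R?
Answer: 107247/220 ≈ 487.49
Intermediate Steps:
N(R) = R + 2*R² (N(R) = (R² + R²) + R = 2*R² + R = R + 2*R²)
d(p, F) = (6 + p)/(6 + F)
H = -93/44 (H = 3999*(-1/1892) = -93/44 ≈ -2.1136)
H + (d(N(-5), -1)*(-3))*(-16) = -93/44 + (((6 - 5*(1 + 2*(-5)))/(6 - 1))*(-3))*(-16) = -93/44 + (((6 - 5*(1 - 10))/5)*(-3))*(-16) = -93/44 + (((6 - 5*(-9))/5)*(-3))*(-16) = -93/44 + (((6 + 45)/5)*(-3))*(-16) = -93/44 + (((⅕)*51)*(-3))*(-16) = -93/44 + ((51/5)*(-3))*(-16) = -93/44 - 153/5*(-16) = -93/44 + 2448/5 = 107247/220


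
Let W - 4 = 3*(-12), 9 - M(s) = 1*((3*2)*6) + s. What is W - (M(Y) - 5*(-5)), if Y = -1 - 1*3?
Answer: -34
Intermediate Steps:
Y = -4 (Y = -1 - 3 = -4)
M(s) = -27 - s (M(s) = 9 - (1*((3*2)*6) + s) = 9 - (1*(6*6) + s) = 9 - (1*36 + s) = 9 - (36 + s) = 9 + (-36 - s) = -27 - s)
W = -32 (W = 4 + 3*(-12) = 4 - 36 = -32)
W - (M(Y) - 5*(-5)) = -32 - ((-27 - 1*(-4)) - 5*(-5)) = -32 - ((-27 + 4) + 25) = -32 - (-23 + 25) = -32 - 1*2 = -32 - 2 = -34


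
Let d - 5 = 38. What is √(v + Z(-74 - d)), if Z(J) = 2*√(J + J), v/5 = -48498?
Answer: √(-242490 + 6*I*√26) ≈ 0.031 + 492.43*I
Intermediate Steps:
v = -242490 (v = 5*(-48498) = -242490)
d = 43 (d = 5 + 38 = 43)
Z(J) = 2*√2*√J (Z(J) = 2*√(2*J) = 2*(√2*√J) = 2*√2*√J)
√(v + Z(-74 - d)) = √(-242490 + 2*√2*√(-74 - 1*43)) = √(-242490 + 2*√2*√(-74 - 43)) = √(-242490 + 2*√2*√(-117)) = √(-242490 + 2*√2*(3*I*√13)) = √(-242490 + 6*I*√26)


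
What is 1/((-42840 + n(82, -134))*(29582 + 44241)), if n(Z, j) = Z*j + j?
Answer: -1/3983636726 ≈ -2.5103e-10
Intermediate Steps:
n(Z, j) = j + Z*j
1/((-42840 + n(82, -134))*(29582 + 44241)) = 1/((-42840 - 134*(1 + 82))*(29582 + 44241)) = 1/((-42840 - 134*83)*73823) = 1/((-42840 - 11122)*73823) = 1/(-53962*73823) = 1/(-3983636726) = -1/3983636726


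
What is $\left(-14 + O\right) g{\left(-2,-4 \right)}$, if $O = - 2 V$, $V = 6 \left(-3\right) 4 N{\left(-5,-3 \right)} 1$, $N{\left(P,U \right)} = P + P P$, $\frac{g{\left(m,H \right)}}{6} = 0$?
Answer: $0$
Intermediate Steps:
$g{\left(m,H \right)} = 0$ ($g{\left(m,H \right)} = 6 \cdot 0 = 0$)
$N{\left(P,U \right)} = P + P^{2}$
$V = -1440$ ($V = 6 \left(-3\right) 4 \left(- 5 \left(1 - 5\right)\right) 1 = \left(-18\right) 4 \left(\left(-5\right) \left(-4\right)\right) 1 = \left(-72\right) 20 \cdot 1 = \left(-1440\right) 1 = -1440$)
$O = 2880$ ($O = \left(-2\right) \left(-1440\right) = 2880$)
$\left(-14 + O\right) g{\left(-2,-4 \right)} = \left(-14 + 2880\right) 0 = 2866 \cdot 0 = 0$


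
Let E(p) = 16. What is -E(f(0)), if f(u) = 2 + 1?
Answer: -16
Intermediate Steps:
f(u) = 3
-E(f(0)) = -1*16 = -16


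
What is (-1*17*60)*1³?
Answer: -1020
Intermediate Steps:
(-1*17*60)*1³ = -17*60*1 = -1020*1 = -1020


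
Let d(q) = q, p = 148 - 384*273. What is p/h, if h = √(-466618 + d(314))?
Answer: 26171*I*√7286/14572 ≈ 153.3*I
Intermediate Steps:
p = -104684 (p = 148 - 104832 = -104684)
h = 8*I*√7286 (h = √(-466618 + 314) = √(-466304) = 8*I*√7286 ≈ 682.86*I)
p/h = -104684*(-I*√7286/58288) = -(-26171)*I*√7286/14572 = 26171*I*√7286/14572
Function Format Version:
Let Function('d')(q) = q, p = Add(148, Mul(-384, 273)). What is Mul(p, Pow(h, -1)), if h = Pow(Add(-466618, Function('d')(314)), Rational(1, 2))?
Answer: Mul(Rational(26171, 14572), I, Pow(7286, Rational(1, 2))) ≈ Mul(153.30, I)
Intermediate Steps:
p = -104684 (p = Add(148, -104832) = -104684)
h = Mul(8, I, Pow(7286, Rational(1, 2))) (h = Pow(Add(-466618, 314), Rational(1, 2)) = Pow(-466304, Rational(1, 2)) = Mul(8, I, Pow(7286, Rational(1, 2))) ≈ Mul(682.86, I))
Mul(p, Pow(h, -1)) = Mul(-104684, Pow(Mul(8, I, Pow(7286, Rational(1, 2))), -1)) = Mul(-104684, Mul(Rational(-1, 58288), I, Pow(7286, Rational(1, 2)))) = Mul(Rational(26171, 14572), I, Pow(7286, Rational(1, 2)))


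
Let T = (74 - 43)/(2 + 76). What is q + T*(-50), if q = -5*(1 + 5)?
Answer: -1945/39 ≈ -49.872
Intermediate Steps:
T = 31/78 ≈ 0.39744
q = -30 (q = -5*6 = -30)
q + T*(-50) = -30 + (31/78)*(-50) = -30 - 775/39 = -1945/39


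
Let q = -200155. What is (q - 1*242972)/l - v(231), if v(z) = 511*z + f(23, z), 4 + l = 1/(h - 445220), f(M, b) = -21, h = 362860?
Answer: -2384687100/329441 ≈ -7238.6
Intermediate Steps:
l = -329441/82360 (l = -4 + 1/(362860 - 445220) = -4 + 1/(-82360) = -4 - 1/82360 = -329441/82360 ≈ -4.0000)
v(z) = -21 + 511*z (v(z) = 511*z - 21 = -21 + 511*z)
(q - 1*242972)/l - v(231) = (-200155 - 1*242972)/(-329441/82360) - (-21 + 511*231) = (-200155 - 242972)*(-82360/329441) - (-21 + 118041) = -443127*(-82360/329441) - 1*118020 = 36495939720/329441 - 118020 = -2384687100/329441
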